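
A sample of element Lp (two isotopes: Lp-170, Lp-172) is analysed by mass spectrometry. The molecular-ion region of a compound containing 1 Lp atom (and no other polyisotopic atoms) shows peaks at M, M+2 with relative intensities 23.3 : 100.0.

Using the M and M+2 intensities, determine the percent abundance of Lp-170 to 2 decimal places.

18.90%

If p is the fraction of Lp that is Lp-170, then I(M+2)/I(M) = [C(1,1)·p^0·(1−p)] / p^1 = 1·(1−p)/p = 100.0/23.3 = 4.2918
(1−p)/p = 4.2918/1 = 4.2918  ⇒  p = 1/(1 + 4.2918) = 0.1890
Lp-170: 18.90%, Lp-172: 81.10%.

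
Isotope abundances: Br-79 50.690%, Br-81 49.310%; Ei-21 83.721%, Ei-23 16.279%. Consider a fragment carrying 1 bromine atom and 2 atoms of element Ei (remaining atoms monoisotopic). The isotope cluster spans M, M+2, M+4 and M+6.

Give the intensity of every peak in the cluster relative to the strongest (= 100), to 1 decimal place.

Bromine pattern (n=1): 0.5069 : 0.4931
Element Ei pattern (n=2): 0.70092058 : 0.27257883 : 0.02650058
Convolve the two distributions (both contribute in 2-u steps):
  M: 0.5069×0.70092058 = 0.355297
  M+2: 0.5069×0.27257883 + 0.4931×0.70092058 = 0.483794
  M+4: 0.5069×0.02650058 + 0.4931×0.27257883 = 0.147842
  M+6: 0.4931×0.02650058 = 0.013067
Scale to base peak (0.483794) = 100: 73.4 : 100.0 : 30.6 : 2.7

73.4 : 100.0 : 30.6 : 2.7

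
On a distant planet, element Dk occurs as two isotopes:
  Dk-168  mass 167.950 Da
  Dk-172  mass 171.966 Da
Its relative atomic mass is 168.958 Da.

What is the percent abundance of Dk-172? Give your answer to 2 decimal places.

With x = fraction of Dk-168 (so Dk-172 is 1 − x):
167.950·x + 171.966·(1 − x) = 168.958
(167.950 − 171.966)·x = 168.958 − 171.966
x = -3.008 / -4.016 = 0.74900 → 74.90% Dk-168, 25.10% Dk-172.

25.10%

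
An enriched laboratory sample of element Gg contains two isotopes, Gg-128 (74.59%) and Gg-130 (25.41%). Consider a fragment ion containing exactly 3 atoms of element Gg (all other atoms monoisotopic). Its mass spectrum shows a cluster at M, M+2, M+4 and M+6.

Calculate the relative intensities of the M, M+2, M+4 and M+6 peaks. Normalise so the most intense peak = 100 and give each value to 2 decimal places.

97.85 : 100.00 : 34.07 : 3.87

The 3 Gg atoms are independent, so intensities follow the terms of (0.7459 + 0.2541)^3.
P(M) = 0.7459^3 = 0.414994
P(M+2) = 3 × 0.7459^2 × 0.2541^1 = 0.424118
P(M+4) = 3 × 0.7459^1 × 0.2541^2 = 0.144481
P(M+6) = 0.2541^3 = 0.016406
The M+2 peak is largest (0.424118); scaling to 100 gives 97.85 : 100.00 : 34.07 : 3.87.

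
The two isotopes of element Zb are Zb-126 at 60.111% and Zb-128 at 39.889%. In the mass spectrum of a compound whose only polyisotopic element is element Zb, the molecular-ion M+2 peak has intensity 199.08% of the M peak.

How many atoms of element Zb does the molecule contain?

3

The M+2/M ratio from n Zb atoms is n · q/p = n · 0.39889/0.60111.
n = 1.9908 × 0.60111/0.39889 = 3.00 ≈ 3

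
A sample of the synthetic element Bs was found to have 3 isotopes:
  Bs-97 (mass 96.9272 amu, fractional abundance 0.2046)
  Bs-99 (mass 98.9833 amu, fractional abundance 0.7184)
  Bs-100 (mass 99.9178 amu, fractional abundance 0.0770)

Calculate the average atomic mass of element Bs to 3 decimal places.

98.635 amu

Average mass = Σ (abundance × isotope mass) = 0.2046 × 96.9272 + 0.7184 × 98.9833 + 0.0770 × 99.9178
= 19.83131 + 71.10960 + 7.69367 = 98.63458 amu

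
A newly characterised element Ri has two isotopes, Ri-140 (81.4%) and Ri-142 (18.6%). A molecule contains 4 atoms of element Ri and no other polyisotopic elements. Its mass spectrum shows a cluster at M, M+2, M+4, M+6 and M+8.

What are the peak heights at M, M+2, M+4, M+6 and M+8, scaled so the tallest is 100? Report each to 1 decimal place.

100.0 : 91.4 : 31.3 : 4.8 : 0.3

Expanding (0.814 + 0.186)^4:
P(M) = 0.814^4 = 0.439033
P(M+2) = 4 × 0.814^3 × 0.186^1 = 0.401279
P(M+4) = 6 × 0.814^2 × 0.186^2 = 0.137539
P(M+6) = 4 × 0.814^1 × 0.186^3 = 0.020952
P(M+8) = 0.186^4 = 0.001197
The M peak is largest (0.439033); scaling to 100 gives 100.0 : 91.4 : 31.3 : 4.8 : 0.3.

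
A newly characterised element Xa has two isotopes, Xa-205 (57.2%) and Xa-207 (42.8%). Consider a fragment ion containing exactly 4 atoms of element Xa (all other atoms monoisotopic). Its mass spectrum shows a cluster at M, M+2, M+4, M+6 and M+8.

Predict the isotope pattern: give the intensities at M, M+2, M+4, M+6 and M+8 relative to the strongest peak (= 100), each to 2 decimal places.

Each Xa atom is independently Xa-205 (p = 0.572) or Xa-207 (q = 0.428); the cluster is the binomial expansion (p + q)^4.
P(M) = 0.572^4 = 0.107049
P(M+2) = 4 × 0.572^3 × 0.428^1 = 0.320400
P(M+4) = 6 × 0.572^2 × 0.428^2 = 0.359609
P(M+6) = 4 × 0.572^1 × 0.428^3 = 0.179385
P(M+8) = 0.428^4 = 0.033556
The M+4 peak is largest (0.359609); scaling to 100 gives 29.77 : 89.10 : 100.00 : 49.88 : 9.33.

29.77 : 89.10 : 100.00 : 49.88 : 9.33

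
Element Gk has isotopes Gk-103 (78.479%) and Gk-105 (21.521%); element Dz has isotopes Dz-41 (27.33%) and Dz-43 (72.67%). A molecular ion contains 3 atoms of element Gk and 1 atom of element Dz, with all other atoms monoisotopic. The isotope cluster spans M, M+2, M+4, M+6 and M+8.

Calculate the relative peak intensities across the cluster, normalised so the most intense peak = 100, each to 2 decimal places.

Element Gk pattern (n=3): 0.48334851 : 0.39764051 : 0.10904346 : 0.00996753
Element Dz pattern (n=1): 0.2733 : 0.7267
Convolve the two distributions (both contribute in 2-u steps):
  M: 0.48334851×0.2733 = 0.132099
  M+2: 0.48334851×0.7267 + 0.39764051×0.2733 = 0.459925
  M+4: 0.39764051×0.7267 + 0.10904346×0.2733 = 0.318767
  M+6: 0.10904346×0.7267 + 0.00996753×0.2733 = 0.081966
  M+8: 0.00996753×0.7267 = 0.007243
Scale to base peak (0.459925) = 100: 28.72 : 100.00 : 69.31 : 17.82 : 1.57

28.72 : 100.00 : 69.31 : 17.82 : 1.57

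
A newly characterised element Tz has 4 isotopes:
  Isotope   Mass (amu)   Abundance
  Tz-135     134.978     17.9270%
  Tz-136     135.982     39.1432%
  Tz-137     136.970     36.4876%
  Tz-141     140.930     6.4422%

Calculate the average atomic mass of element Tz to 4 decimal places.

136.4813 amu

Ar = Σ fᵢ·mᵢ = 0.179270 × 134.978 + 0.391432 × 135.982 + 0.364876 × 136.970 + 0.064422 × 140.930
= 24.19751 + 53.22771 + 49.97707 + 9.07899 = 136.48128 amu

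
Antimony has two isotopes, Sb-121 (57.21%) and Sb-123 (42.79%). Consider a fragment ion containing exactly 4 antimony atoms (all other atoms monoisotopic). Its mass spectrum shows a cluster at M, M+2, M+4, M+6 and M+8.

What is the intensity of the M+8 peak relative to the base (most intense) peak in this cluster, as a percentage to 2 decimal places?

Binomial terms of (0.5721 + 0.4279)^4: M 0.1071, M+2 0.3205, M+4 0.3596, M+6 0.1793, M+8 0.0335 → M+4 is the base peak.
P(M+4) = C(4,2) × 0.5721^2 × 0.4279^2 = 6 × 0.32729841 × 0.18309841 = 0.359567 (base)
P(M+8) = C(4,4) × 0.5721^0 × 0.4279^4 = 1 × 1.0000 × 0.03352503 = 0.033525
Relative intensity = 0.033525 / 0.359567 × 100 = 9.32

9.32%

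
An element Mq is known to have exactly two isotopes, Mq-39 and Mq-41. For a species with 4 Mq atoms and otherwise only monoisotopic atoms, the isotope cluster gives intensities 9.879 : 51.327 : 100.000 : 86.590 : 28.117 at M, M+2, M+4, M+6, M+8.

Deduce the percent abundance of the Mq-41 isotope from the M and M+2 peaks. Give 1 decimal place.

Write p for the Mq-39 fraction. I(M+2)/I(M) = [C(4,1)·p^3·(1−p)] / p^4 = 4·(1−p)/p = 51.327/9.879 = 5.1956
(1−p)/p = 5.1956/4 = 1.2989  ⇒  p = 1/(1 + 1.2989) = 0.4350
Mq-39: 43.5%, Mq-41: 56.5%.

56.5%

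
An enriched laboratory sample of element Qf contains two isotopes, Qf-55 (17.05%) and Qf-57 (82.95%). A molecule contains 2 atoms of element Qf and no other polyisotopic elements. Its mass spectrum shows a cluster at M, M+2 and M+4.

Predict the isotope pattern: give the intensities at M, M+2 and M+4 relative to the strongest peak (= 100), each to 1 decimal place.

The 2 Qf atoms are independent, so intensities follow the terms of (0.1705 + 0.8295)^2.
P(M) = 0.1705^2 = 0.029070
P(M+2) = 2 × 0.1705^1 × 0.8295^1 = 0.282860
P(M+4) = 0.8295^2 = 0.688070
The M+4 peak is largest (0.688070); scaling to 100 gives 4.2 : 41.1 : 100.0.

4.2 : 41.1 : 100.0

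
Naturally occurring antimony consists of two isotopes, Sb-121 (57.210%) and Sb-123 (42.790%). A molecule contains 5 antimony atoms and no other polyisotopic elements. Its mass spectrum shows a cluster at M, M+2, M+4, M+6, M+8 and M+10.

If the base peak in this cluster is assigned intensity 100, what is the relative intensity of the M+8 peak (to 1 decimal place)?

28.0

(0.57210 + 0.42790)^5 gives M 0.0613, M+2 0.2292, M+4 0.3428, M+6 0.2564, M+8 0.0959, M+10 0.0143; the largest is M+4.
P(M+4) = C(5,2) × 0.57210^3 × 0.42790^2 = 10 × 0.18724742 × 0.18309841 = 0.342847 (base)
P(M+8) = C(5,4) × 0.57210^1 × 0.42790^4 = 5 × 0.5721 × 0.03352503 = 0.095898
Relative intensity = 0.095898 / 0.342847 × 100 = 28.0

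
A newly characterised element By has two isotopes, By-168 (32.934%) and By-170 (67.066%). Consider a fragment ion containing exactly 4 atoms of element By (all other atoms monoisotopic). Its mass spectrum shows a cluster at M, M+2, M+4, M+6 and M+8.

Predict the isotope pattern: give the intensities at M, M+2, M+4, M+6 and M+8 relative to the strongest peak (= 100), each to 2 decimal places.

2.96 : 24.11 : 73.66 : 100.00 : 50.91

Expanding (0.32934 + 0.67066)^4:
P(M) = 0.32934^4 = 0.011765
P(M+2) = 4 × 0.32934^3 × 0.67066^1 = 0.095829
P(M+4) = 6 × 0.32934^2 × 0.67066^2 = 0.292715
P(M+6) = 4 × 0.32934^1 × 0.67066^3 = 0.397385
P(M+8) = 0.67066^4 = 0.202306
The M+6 peak is largest (0.397385); scaling to 100 gives 2.96 : 24.11 : 73.66 : 100.00 : 50.91.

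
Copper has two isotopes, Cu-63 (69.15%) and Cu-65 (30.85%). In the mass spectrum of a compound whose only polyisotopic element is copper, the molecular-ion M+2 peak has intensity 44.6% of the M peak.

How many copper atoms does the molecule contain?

1

The M+2/M ratio from n Cu atoms is n · q/p = n · 0.3085/0.6915.
n = 0.446 × 0.6915/0.3085 = 1.00 ≈ 1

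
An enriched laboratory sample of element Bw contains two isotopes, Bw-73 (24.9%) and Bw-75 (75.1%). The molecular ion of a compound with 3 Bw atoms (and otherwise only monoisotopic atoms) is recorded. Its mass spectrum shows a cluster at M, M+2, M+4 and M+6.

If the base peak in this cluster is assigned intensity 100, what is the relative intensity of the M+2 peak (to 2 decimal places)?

32.98

Binomial terms of (0.249 + 0.751)^3: M 0.0154, M+2 0.1397, M+4 0.4213, M+6 0.4236 → M+6 is the base peak.
P(M+6) = C(3,3) × 0.249^0 × 0.751^3 = 1 × 1.0000 × 0.42356475 = 0.423565 (base)
P(M+2) = C(3,1) × 0.249^2 × 0.751^1 = 3 × 0.062001 × 0.7510 = 0.139688
Relative intensity = 0.139688 / 0.423565 × 100 = 32.98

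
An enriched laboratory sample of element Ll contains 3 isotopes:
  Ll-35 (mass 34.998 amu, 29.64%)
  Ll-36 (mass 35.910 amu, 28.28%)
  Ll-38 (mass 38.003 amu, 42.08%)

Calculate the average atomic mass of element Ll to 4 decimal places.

36.5204 amu

The abundance-weighted mean is 0.2964 × 34.998 + 0.2828 × 35.910 + 0.4208 × 38.003
= 10.37341 + 10.15535 + 15.99166 = 36.52042 amu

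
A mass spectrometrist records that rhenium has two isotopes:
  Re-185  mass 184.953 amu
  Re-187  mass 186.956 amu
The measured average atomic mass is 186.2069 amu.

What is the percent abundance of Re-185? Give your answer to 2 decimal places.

37.40%

With x = fraction of Re-185 (so Re-187 is 1 − x):
184.953·x + 186.956·(1 − x) = 186.2069
(184.953 − 186.956)·x = 186.2069 − 186.956
x = -0.7491 / -2.003 = 0.37399 → 37.40% Re-185, 62.60% Re-187.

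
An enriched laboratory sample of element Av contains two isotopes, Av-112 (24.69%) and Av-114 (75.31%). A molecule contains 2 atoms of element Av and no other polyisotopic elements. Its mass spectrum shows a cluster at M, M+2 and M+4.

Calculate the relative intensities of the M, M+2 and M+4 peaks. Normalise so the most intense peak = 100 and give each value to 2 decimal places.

10.75 : 65.57 : 100.00

Expanding (0.2469 + 0.7531)^2:
P(M) = 0.2469^2 = 0.060960
P(M+2) = 2 × 0.2469^1 × 0.7531^1 = 0.371881
P(M+4) = 0.7531^2 = 0.567160
The M+4 peak is largest (0.567160); scaling to 100 gives 10.75 : 65.57 : 100.00.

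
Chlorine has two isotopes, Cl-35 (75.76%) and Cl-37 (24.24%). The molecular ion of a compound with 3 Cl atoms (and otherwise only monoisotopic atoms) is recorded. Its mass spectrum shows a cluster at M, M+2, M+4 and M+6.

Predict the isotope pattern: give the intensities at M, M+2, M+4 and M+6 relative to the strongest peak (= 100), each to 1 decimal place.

100.0 : 96.0 : 30.7 : 3.3

The 3 Cl atoms are independent, so intensities follow the terms of (0.7576 + 0.2424)^3.
P(M) = 0.7576^3 = 0.434830
P(M+2) = 3 × 0.7576^2 × 0.2424^1 = 0.417382
P(M+4) = 3 × 0.7576^1 × 0.2424^2 = 0.133545
P(M+6) = 0.2424^3 = 0.014243
The M peak is largest (0.434830); scaling to 100 gives 100.0 : 96.0 : 30.7 : 3.3.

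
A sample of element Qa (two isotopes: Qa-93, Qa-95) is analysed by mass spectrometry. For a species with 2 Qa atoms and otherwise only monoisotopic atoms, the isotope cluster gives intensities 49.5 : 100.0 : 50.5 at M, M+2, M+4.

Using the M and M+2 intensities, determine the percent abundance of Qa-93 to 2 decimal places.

If p is the fraction of Qa that is Qa-93, then I(M+2)/I(M) = [C(2,1)·p^1·(1−p)] / p^2 = 2·(1−p)/p = 100.0/49.5 = 2.0202
(1−p)/p = 2.0202/2 = 1.0101  ⇒  p = 1/(1 + 1.0101) = 0.4975
Qa-93: 49.75%, Qa-95: 50.25%.

49.75%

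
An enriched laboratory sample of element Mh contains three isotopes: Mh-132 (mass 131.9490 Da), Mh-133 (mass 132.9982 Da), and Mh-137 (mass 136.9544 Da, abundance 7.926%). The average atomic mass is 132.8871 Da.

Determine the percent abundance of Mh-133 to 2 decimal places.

Let x and y be the fractions of Mh-132 and Mh-133. Then x + y = 1 − 0.07926 = 0.92074 and 131.9490x + 132.9982y = 132.8871 − 0.07926×136.9544 = 122.032094256.
Substituting: 131.9490x + 132.9982(0.92074 − x) = 122.032094256
(131.9490 − 132.9982)x = -0.424668412  ⇒  x = 0.40475, y = 0.51599
Mh-132: 40.48%, Mh-133: 51.60%.

51.60%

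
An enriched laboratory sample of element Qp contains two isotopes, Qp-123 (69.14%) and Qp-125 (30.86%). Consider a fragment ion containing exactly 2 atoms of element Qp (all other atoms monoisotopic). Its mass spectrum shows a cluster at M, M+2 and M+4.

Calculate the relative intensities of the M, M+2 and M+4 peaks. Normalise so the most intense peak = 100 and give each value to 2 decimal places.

The 2 Qp atoms are independent, so intensities follow the terms of (0.6914 + 0.3086)^2.
P(M) = 0.6914^2 = 0.478034
P(M+2) = 2 × 0.6914^1 × 0.3086^1 = 0.426732
P(M+4) = 0.3086^2 = 0.095234
The M peak is largest (0.478034); scaling to 100 gives 100.00 : 89.27 : 19.92.

100.00 : 89.27 : 19.92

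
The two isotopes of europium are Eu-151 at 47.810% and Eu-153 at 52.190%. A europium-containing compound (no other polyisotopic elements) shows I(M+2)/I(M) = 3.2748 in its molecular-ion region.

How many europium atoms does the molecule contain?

For n independent Eu atoms, I(M+2)/I(M) = n · (abundance Eu-153) / (abundance Eu-151) = n · 0.52190/0.47810.
n = 3.2748 × 0.47810/0.52190 = 3.00 ≈ 3

3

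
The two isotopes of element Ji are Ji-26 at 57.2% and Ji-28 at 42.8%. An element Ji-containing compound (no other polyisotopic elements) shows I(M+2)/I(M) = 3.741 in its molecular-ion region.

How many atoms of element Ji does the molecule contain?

With n Ji atoms, P(M+2)/P(M) = C(n,1)·p^(n−1)q / p^n = n·q/p = n · 0.428/0.572.
n = 3.741 × 0.572/0.428 = 5.00 ≈ 5

5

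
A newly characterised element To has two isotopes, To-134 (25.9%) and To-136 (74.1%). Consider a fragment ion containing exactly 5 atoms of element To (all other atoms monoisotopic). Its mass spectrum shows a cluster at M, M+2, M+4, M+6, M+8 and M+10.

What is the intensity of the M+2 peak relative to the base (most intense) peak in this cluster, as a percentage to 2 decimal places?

Term probabilities: M 0.0012, M+2 0.0167, M+4 0.0954, M+6 0.2729, M+8 0.3904, M+10 0.2234. Base peak = M+8.
P(M+8) = C(5,4) × 0.259^1 × 0.741^4 = 5 × 0.2590 × 0.30148994 = 0.390429 (base)
P(M+2) = C(5,1) × 0.259^4 × 0.741^1 = 5 × 0.00449986 × 0.7410 = 0.016672
Relative intensity = 0.016672 / 0.390429 × 100 = 4.27

4.27%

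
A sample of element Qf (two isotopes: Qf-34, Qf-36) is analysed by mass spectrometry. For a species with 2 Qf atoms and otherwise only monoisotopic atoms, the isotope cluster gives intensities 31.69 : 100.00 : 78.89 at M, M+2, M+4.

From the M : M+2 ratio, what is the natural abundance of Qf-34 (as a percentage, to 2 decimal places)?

38.79%

Write p for the Qf-34 fraction. I(M+2)/I(M) = [C(2,1)·p^1·(1−p)] / p^2 = 2·(1−p)/p = 100.00/31.69 = 3.1556
(1−p)/p = 3.1556/2 = 1.5778  ⇒  p = 1/(1 + 1.5778) = 0.3879
Qf-34: 38.79%, Qf-36: 61.21%.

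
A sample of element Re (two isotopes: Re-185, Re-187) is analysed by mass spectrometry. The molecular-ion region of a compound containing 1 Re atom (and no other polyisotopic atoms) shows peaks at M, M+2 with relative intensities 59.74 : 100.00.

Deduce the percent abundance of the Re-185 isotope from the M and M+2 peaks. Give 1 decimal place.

Write p for the Re-185 fraction. I(M+2)/I(M) = [C(1,1)·p^0·(1−p)] / p^1 = 1·(1−p)/p = 100.00/59.74 = 1.6739
(1−p)/p = 1.6739/1 = 1.6739  ⇒  p = 1/(1 + 1.6739) = 0.3740
Re-185: 37.4%, Re-187: 62.6%.

37.4%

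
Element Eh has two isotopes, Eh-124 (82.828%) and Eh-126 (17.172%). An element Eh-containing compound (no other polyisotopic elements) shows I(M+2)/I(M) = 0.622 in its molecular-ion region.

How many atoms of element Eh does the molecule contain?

The M+2/M ratio from n Eh atoms is n · q/p = n · 0.17172/0.82828.
n = 0.622 × 0.82828/0.17172 = 3.00 ≈ 3

3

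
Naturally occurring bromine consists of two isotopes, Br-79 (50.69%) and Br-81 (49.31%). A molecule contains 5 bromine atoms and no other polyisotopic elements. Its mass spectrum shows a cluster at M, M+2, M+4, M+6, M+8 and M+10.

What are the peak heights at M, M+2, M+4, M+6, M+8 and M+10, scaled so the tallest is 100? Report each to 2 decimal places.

10.57 : 51.40 : 100.00 : 97.28 : 47.31 : 9.21

The 5 Br atoms are independent, so intensities follow the terms of (0.5069 + 0.4931)^5.
P(M) = 0.5069^5 = 0.033467
P(M+2) = 5 × 0.5069^4 × 0.4931^1 = 0.162777
P(M+4) = 10 × 0.5069^3 × 0.4931^2 = 0.316692
P(M+6) = 10 × 0.5069^2 × 0.4931^3 = 0.308070
P(M+8) = 5 × 0.5069^1 × 0.4931^4 = 0.149842
P(M+10) = 0.4931^5 = 0.029152
The M+4 peak is largest (0.316692); scaling to 100 gives 10.57 : 51.40 : 100.00 : 97.28 : 47.31 : 9.21.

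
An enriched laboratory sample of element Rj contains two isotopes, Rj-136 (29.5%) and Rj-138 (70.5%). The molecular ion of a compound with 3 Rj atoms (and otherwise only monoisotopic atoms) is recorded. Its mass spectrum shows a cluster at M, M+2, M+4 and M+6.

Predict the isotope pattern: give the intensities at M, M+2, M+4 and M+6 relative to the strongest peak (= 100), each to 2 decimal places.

5.84 : 41.84 : 100.00 : 79.66

The 3 Rj atoms are independent, so intensities follow the terms of (0.295 + 0.705)^3.
P(M) = 0.295^3 = 0.025672
P(M+2) = 3 × 0.295^2 × 0.705^1 = 0.184058
P(M+4) = 3 × 0.295^1 × 0.705^2 = 0.439867
P(M+6) = 0.705^3 = 0.350403
The M+4 peak is largest (0.439867); scaling to 100 gives 5.84 : 41.84 : 100.00 : 79.66.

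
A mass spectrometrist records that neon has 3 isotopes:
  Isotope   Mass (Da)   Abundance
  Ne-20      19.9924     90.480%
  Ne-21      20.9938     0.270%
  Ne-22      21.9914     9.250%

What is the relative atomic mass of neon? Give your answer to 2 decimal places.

20.18 Da

Average mass = Σ (abundance × isotope mass) = 0.90480 × 19.9924 + 0.00270 × 20.9938 + 0.09250 × 21.9914
= 18.08912 + 0.05668 + 2.03420 = 20.18000 Da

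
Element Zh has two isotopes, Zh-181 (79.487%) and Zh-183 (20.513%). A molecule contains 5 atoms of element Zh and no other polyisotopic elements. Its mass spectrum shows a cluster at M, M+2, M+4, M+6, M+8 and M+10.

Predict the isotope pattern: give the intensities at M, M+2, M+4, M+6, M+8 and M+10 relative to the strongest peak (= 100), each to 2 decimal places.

Expanding (0.79487 + 0.20513)^5:
P(M) = 0.79487^5 = 0.317308
P(M+2) = 5 × 0.79487^4 × 0.20513^1 = 0.409434
P(M+4) = 10 × 0.79487^3 × 0.20513^2 = 0.211323
P(M+6) = 10 × 0.79487^2 × 0.20513^3 = 0.054536
P(M+8) = 5 × 0.79487^1 × 0.20513^4 = 0.007037
P(M+10) = 0.20513^5 = 0.000363
The M+2 peak is largest (0.409434); scaling to 100 gives 77.50 : 100.00 : 51.61 : 13.32 : 1.72 : 0.09.

77.50 : 100.00 : 51.61 : 13.32 : 1.72 : 0.09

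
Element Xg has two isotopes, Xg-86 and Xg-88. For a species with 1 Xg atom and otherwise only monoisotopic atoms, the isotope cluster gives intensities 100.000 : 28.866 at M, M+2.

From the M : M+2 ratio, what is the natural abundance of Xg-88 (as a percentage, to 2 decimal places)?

Let p = fractional abundance of Xg-86. I(M+2)/I(M) = [C(1,1)·p^0·(1−p)] / p^1 = 1·(1−p)/p = 28.866/100.000 = 0.2887
(1−p)/p = 0.2887/1 = 0.2887  ⇒  p = 1/(1 + 0.2887) = 0.7760
Xg-86: 77.60%, Xg-88: 22.40%.

22.40%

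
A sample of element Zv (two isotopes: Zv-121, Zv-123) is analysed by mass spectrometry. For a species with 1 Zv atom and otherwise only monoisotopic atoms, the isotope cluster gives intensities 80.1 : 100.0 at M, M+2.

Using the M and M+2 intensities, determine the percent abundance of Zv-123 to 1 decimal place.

55.5%

Let p = fractional abundance of Zv-121. I(M+2)/I(M) = [C(1,1)·p^0·(1−p)] / p^1 = 1·(1−p)/p = 100.0/80.1 = 1.2484
(1−p)/p = 1.2484/1 = 1.2484  ⇒  p = 1/(1 + 1.2484) = 0.4448
Zv-121: 44.5%, Zv-123: 55.5%.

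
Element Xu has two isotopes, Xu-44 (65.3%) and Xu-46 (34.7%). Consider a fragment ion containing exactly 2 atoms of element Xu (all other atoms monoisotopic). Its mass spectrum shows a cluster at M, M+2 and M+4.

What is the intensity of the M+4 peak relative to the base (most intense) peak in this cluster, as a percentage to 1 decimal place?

(0.653 + 0.347)^2 gives M 0.4264, M+2 0.4532, M+4 0.1204; the largest is M+2.
P(M+2) = C(2,1) × 0.653^1 × 0.347^1 = 2 × 0.6530 × 0.3470 = 0.453182 (base)
P(M+4) = C(2,2) × 0.653^0 × 0.347^2 = 1 × 1.0000 × 0.120409 = 0.120409
Relative intensity = 0.120409 / 0.453182 × 100 = 26.6

26.6%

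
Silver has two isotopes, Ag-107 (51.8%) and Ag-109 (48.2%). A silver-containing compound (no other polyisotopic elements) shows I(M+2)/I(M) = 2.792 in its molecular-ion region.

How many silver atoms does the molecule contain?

For n independent Ag atoms, I(M+2)/I(M) = n · (abundance Ag-109) / (abundance Ag-107) = n · 0.482/0.518.
n = 2.792 × 0.518/0.482 = 3.00 ≈ 3

3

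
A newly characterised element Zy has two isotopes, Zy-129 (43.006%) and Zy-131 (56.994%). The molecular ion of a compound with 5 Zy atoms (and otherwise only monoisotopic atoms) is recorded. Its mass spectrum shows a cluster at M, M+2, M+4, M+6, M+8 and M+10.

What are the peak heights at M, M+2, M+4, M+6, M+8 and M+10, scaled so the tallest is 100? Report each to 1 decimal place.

Expanding (0.43006 + 0.56994)^5:
P(M) = 0.43006^5 = 0.014711
P(M+2) = 5 × 0.43006^4 × 0.56994^1 = 0.097480
P(M+4) = 10 × 0.43006^3 × 0.56994^2 = 0.258372
P(M+6) = 10 × 0.43006^2 × 0.56994^3 = 0.342409
P(M+8) = 5 × 0.43006^1 × 0.56994^4 = 0.226890
P(M+10) = 0.56994^5 = 0.060138
The M+6 peak is largest (0.342409); scaling to 100 gives 4.3 : 28.5 : 75.5 : 100.0 : 66.3 : 17.6.

4.3 : 28.5 : 75.5 : 100.0 : 66.3 : 17.6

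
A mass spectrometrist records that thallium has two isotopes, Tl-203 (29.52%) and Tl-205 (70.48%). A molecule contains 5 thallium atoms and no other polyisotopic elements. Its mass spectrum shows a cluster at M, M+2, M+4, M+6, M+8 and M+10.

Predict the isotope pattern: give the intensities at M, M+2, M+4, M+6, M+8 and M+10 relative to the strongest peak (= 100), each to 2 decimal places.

0.62 : 7.35 : 35.09 : 83.77 : 100.00 : 47.75

Each Tl atom is independently Tl-203 (p = 0.2952) or Tl-205 (q = 0.7048); the cluster is the binomial expansion (p + q)^5.
P(M) = 0.2952^5 = 0.002242
P(M+2) = 5 × 0.2952^4 × 0.7048^1 = 0.026761
P(M+4) = 10 × 0.2952^3 × 0.7048^2 = 0.127785
P(M+6) = 10 × 0.2952^2 × 0.7048^3 = 0.305092
P(M+8) = 5 × 0.2952^1 × 0.7048^4 = 0.364208
P(M+10) = 0.7048^5 = 0.173912
The M+8 peak is largest (0.364208); scaling to 100 gives 0.62 : 7.35 : 35.09 : 83.77 : 100.00 : 47.75.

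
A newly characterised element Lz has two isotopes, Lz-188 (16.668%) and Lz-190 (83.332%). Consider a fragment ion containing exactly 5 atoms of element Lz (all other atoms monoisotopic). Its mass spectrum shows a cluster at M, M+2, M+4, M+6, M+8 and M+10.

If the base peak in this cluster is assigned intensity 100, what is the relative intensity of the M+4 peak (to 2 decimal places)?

8.00

Term probabilities: M 0.0001, M+2 0.0032, M+4 0.0322, M+6 0.1608, M+8 0.4019, M+10 0.4018. Base peak = M+8.
P(M+8) = C(5,4) × 0.16668^1 × 0.83332^4 = 5 × 0.16668 × 0.48222222 = 0.401884 (base)
P(M+4) = C(5,2) × 0.16668^3 × 0.83332^2 = 10 × 0.00463074 × 0.69442222 = 0.032157
Relative intensity = 0.032157 / 0.401884 × 100 = 8.00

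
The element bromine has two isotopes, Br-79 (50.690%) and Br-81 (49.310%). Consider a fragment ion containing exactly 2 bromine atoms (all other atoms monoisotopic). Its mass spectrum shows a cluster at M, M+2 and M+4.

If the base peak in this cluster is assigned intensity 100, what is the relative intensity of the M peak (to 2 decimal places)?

Term probabilities: M 0.2569, M+2 0.4999, M+4 0.2431. Base peak = M+2.
P(M+2) = C(2,1) × 0.50690^1 × 0.49310^1 = 2 × 0.5069 × 0.4931 = 0.499905 (base)
P(M) = C(2,0) × 0.50690^2 × 0.49310^0 = 1 × 0.25694761 × 1.0000 = 0.256948
Relative intensity = 0.256948 / 0.499905 × 100 = 51.40

51.40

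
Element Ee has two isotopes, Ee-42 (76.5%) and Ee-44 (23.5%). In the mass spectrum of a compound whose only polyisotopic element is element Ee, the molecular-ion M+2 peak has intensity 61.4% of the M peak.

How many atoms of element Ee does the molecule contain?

2

The M+2/M ratio from n Ee atoms is n · q/p = n · 0.235/0.765.
n = 0.614 × 0.765/0.235 = 2.00 ≈ 2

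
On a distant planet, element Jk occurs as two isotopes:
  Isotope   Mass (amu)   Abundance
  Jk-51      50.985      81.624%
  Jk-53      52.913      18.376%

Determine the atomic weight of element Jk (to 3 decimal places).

Weight each isotope mass by its fractional abundance: 0.81624 × 50.985 + 0.18376 × 52.913
= 41.6160 + 9.7233 = 51.3393 amu

51.339 amu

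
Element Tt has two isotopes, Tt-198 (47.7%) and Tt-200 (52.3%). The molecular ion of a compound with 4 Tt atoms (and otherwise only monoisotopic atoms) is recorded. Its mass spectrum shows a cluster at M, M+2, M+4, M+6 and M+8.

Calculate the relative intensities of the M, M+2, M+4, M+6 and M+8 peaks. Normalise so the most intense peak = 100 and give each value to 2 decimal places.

13.86 : 60.80 : 100.00 : 73.10 : 20.04

Each Tt atom is independently Tt-198 (p = 0.477) or Tt-200 (q = 0.523); the cluster is the binomial expansion (p + q)^4.
P(M) = 0.477^4 = 0.051769
P(M+2) = 4 × 0.477^3 × 0.523^1 = 0.227048
P(M+4) = 6 × 0.477^2 × 0.523^2 = 0.373415
P(M+6) = 4 × 0.477^1 × 0.523^3 = 0.272950
P(M+8) = 0.523^4 = 0.074818
The M+4 peak is largest (0.373415); scaling to 100 gives 13.86 : 60.80 : 100.00 : 73.10 : 20.04.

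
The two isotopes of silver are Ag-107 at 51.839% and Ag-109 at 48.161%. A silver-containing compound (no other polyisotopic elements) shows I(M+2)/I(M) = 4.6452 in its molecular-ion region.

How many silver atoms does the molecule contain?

5

With n Ag atoms, P(M+2)/P(M) = C(n,1)·p^(n−1)q / p^n = n·q/p = n · 0.48161/0.51839.
n = 4.6452 × 0.51839/0.48161 = 5.00 ≈ 5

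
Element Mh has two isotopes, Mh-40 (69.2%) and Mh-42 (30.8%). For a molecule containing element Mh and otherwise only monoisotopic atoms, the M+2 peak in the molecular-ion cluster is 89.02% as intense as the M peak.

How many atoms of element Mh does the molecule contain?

For n independent Mh atoms, I(M+2)/I(M) = n · (abundance Mh-42) / (abundance Mh-40) = n · 0.308/0.692.
n = 0.8902 × 0.692/0.308 = 2.00 ≈ 2

2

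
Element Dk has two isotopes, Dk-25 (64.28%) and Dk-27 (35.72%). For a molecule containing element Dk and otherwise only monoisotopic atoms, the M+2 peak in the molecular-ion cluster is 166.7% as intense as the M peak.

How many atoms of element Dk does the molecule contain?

With n Dk atoms, P(M+2)/P(M) = C(n,1)·p^(n−1)q / p^n = n·q/p = n · 0.3572/0.6428.
n = 1.667 × 0.6428/0.3572 = 3.00 ≈ 3

3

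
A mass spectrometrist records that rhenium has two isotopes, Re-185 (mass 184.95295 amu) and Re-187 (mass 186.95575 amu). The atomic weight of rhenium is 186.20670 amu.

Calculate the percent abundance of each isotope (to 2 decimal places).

Re-185: 37.40%, Re-187: 62.60%

With x = fraction of Re-185 (so Re-187 is 1 − x):
184.95295·x + 186.95575·(1 − x) = 186.20670
(184.95295 − 186.95575)·x = 186.20670 − 186.95575
x = -0.74905 / -2.00280 = 0.37400 → 37.40% Re-185, 62.60% Re-187.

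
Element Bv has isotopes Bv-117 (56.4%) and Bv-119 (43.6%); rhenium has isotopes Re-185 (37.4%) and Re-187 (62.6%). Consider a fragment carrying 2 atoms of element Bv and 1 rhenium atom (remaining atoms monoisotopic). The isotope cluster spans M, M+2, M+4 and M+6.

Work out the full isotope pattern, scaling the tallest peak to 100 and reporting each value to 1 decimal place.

31.1 : 100.0 : 98.9 : 31.1

Element Bv pattern (n=2): 0.318096 : 0.491808 : 0.190096
Rhenium pattern (n=1): 0.3740 : 0.6260
Convolve the two distributions (both contribute in 2-u steps):
  M: 0.318096×0.3740 = 0.118968
  M+2: 0.318096×0.6260 + 0.491808×0.3740 = 0.383064
  M+4: 0.491808×0.6260 + 0.190096×0.3740 = 0.378968
  M+6: 0.190096×0.6260 = 0.119000
Scale to base peak (0.383064) = 100: 31.1 : 100.0 : 98.9 : 31.1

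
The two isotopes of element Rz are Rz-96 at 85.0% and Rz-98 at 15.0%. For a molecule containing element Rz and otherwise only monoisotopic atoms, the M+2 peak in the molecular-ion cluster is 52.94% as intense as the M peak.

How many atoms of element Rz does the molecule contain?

With n Rz atoms, P(M+2)/P(M) = C(n,1)·p^(n−1)q / p^n = n·q/p = n · 0.150/0.850.
n = 0.5294 × 0.850/0.150 = 3.00 ≈ 3

3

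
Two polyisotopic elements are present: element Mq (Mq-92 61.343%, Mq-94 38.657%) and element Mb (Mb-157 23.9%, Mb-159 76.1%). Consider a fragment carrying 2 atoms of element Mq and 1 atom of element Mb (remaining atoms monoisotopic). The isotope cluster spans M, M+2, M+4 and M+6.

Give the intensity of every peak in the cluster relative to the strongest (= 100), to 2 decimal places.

22.50 : 100.00 : 99.23 : 28.45

Element Mq pattern (n=2): 0.37629636 : 0.47426727 : 0.14943636
Element Mb pattern (n=1): 0.2390 : 0.7610
Convolve the two distributions (both contribute in 2-u steps):
  M: 0.37629636×0.2390 = 0.089935
  M+2: 0.37629636×0.7610 + 0.47426727×0.2390 = 0.399711
  M+4: 0.47426727×0.7610 + 0.14943636×0.2390 = 0.396633
  M+6: 0.14943636×0.7610 = 0.113721
Scale to base peak (0.399711) = 100: 22.50 : 100.00 : 99.23 : 28.45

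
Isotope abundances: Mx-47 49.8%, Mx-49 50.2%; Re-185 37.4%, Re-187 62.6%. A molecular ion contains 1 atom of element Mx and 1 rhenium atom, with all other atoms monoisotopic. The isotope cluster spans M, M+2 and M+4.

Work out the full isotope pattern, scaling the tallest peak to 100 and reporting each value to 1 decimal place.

37.3 : 100.0 : 62.9

Element Mx pattern (n=1): 0.4980 : 0.5020
Rhenium pattern (n=1): 0.3740 : 0.6260
Convolve the two distributions (both contribute in 2-u steps):
  M: 0.4980×0.3740 = 0.186252
  M+2: 0.4980×0.6260 + 0.5020×0.3740 = 0.499496
  M+4: 0.5020×0.6260 = 0.314252
Scale to base peak (0.499496) = 100: 37.3 : 100.0 : 62.9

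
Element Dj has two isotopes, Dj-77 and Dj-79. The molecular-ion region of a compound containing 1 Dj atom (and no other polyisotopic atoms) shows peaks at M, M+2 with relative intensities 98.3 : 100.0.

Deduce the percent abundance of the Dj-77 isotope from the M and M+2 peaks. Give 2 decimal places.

If p is the fraction of Dj that is Dj-77, then I(M+2)/I(M) = [C(1,1)·p^0·(1−p)] / p^1 = 1·(1−p)/p = 100.0/98.3 = 1.0173
(1−p)/p = 1.0173/1 = 1.0173  ⇒  p = 1/(1 + 1.0173) = 0.4957
Dj-77: 49.57%, Dj-79: 50.43%.

49.57%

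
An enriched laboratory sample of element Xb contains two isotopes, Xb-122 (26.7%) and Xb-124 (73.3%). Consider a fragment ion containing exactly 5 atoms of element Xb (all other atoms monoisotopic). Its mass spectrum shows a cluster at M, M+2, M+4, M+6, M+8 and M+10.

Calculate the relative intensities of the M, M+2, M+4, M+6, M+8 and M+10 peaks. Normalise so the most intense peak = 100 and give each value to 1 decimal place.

0.4 : 4.8 : 26.5 : 72.9 : 100.0 : 54.9

Each Xb atom is independently Xb-122 (p = 0.267) or Xb-124 (q = 0.733); the cluster is the binomial expansion (p + q)^5.
P(M) = 0.267^5 = 0.001357
P(M+2) = 5 × 0.267^4 × 0.733^1 = 0.018626
P(M+4) = 10 × 0.267^3 × 0.733^2 = 0.102268
P(M+6) = 10 × 0.267^2 × 0.733^3 = 0.280759
P(M+8) = 5 × 0.267^1 × 0.733^4 = 0.385387
P(M+10) = 0.733^5 = 0.211602
The M+8 peak is largest (0.385387); scaling to 100 gives 0.4 : 4.8 : 26.5 : 72.9 : 100.0 : 54.9.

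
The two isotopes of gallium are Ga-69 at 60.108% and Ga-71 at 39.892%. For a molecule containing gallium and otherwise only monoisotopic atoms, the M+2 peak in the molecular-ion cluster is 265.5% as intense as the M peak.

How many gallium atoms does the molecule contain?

With n Ga atoms, P(M+2)/P(M) = C(n,1)·p^(n−1)q / p^n = n·q/p = n · 0.39892/0.60108.
n = 2.655 × 0.60108/0.39892 = 4.00 ≈ 4

4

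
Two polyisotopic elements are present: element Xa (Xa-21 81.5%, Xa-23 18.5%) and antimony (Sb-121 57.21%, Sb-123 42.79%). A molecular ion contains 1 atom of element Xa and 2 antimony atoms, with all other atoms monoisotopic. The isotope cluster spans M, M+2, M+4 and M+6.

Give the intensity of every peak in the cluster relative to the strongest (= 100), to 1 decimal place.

58.0 : 100.0 : 52.2 : 7.4

Element Xa pattern (n=1): 0.8150 : 0.1850
Antimony pattern (n=2): 0.32729841 : 0.48960318 : 0.18309841
Convolve the two distributions (both contribute in 2-u steps):
  M: 0.8150×0.32729841 = 0.266748
  M+2: 0.8150×0.48960318 + 0.1850×0.32729841 = 0.459577
  M+4: 0.8150×0.18309841 + 0.1850×0.48960318 = 0.239802
  M+6: 0.1850×0.18309841 = 0.033873
Scale to base peak (0.459577) = 100: 58.0 : 100.0 : 52.2 : 7.4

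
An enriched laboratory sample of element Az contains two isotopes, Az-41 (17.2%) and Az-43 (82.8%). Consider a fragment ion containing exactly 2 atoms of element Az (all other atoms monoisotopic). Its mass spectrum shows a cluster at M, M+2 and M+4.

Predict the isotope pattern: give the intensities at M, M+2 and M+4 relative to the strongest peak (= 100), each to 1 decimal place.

The 2 Az atoms are independent, so intensities follow the terms of (0.172 + 0.828)^2.
P(M) = 0.172^2 = 0.029584
P(M+2) = 2 × 0.172^1 × 0.828^1 = 0.284832
P(M+4) = 0.828^2 = 0.685584
The M+4 peak is largest (0.685584); scaling to 100 gives 4.3 : 41.5 : 100.0.

4.3 : 41.5 : 100.0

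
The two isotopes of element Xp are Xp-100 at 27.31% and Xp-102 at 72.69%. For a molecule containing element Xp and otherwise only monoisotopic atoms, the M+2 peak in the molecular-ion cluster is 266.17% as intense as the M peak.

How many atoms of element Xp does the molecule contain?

The M+2/M ratio from n Xp atoms is n · q/p = n · 0.7269/0.2731.
n = 2.6617 × 0.2731/0.7269 = 1.00 ≈ 1

1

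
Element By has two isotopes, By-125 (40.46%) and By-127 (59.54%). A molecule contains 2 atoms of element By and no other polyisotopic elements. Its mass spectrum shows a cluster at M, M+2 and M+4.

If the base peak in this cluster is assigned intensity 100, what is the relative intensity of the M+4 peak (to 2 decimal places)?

Binomial terms of (0.4046 + 0.5954)^2: M 0.1637, M+2 0.4818, M+4 0.3545 → M+2 is the base peak.
P(M+2) = C(2,1) × 0.4046^1 × 0.5954^1 = 2 × 0.4046 × 0.5954 = 0.481798 (base)
P(M+4) = C(2,2) × 0.4046^0 × 0.5954^2 = 1 × 1.0000 × 0.35450116 = 0.354501
Relative intensity = 0.354501 / 0.481798 × 100 = 73.58

73.58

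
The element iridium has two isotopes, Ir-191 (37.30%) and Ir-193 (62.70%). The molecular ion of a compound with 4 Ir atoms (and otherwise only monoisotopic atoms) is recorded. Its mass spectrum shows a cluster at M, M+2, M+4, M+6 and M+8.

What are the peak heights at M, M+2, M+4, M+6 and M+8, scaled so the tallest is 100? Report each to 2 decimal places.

The 4 Ir atoms are independent, so intensities follow the terms of (0.3730 + 0.6270)^4.
P(M) = 0.3730^4 = 0.019357
P(M+2) = 4 × 0.3730^3 × 0.6270^1 = 0.130153
P(M+4) = 6 × 0.3730^2 × 0.6270^2 = 0.328174
P(M+6) = 4 × 0.3730^1 × 0.6270^3 = 0.367766
P(M+8) = 0.6270^4 = 0.154550
The M+6 peak is largest (0.367766); scaling to 100 gives 5.26 : 35.39 : 89.23 : 100.00 : 42.02.

5.26 : 35.39 : 89.23 : 100.00 : 42.02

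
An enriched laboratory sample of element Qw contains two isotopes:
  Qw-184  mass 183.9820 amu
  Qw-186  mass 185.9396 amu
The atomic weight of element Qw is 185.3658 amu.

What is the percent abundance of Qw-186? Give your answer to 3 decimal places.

With x = fraction of Qw-184 (so Qw-186 is 1 − x):
183.9820·x + 185.9396·(1 − x) = 185.3658
(183.9820 − 185.9396)·x = 185.3658 − 185.9396
x = -0.5738 / -1.9576 = 0.29311 → 29.311% Qw-184, 70.689% Qw-186.

70.689%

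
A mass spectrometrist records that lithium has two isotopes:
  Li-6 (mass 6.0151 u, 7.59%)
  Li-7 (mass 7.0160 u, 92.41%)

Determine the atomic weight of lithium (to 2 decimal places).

6.94 u

Ar = Σ fᵢ·mᵢ = 0.0759 × 6.0151 + 0.9241 × 7.0160
= 0.45655 + 6.48349 = 6.94004 u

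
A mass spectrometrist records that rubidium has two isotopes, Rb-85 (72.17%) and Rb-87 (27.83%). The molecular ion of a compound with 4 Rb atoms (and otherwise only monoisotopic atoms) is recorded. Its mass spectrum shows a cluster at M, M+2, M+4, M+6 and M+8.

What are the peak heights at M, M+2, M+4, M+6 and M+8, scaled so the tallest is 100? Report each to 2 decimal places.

64.83 : 100.00 : 57.84 : 14.87 : 1.43

Each Rb atom is independently Rb-85 (p = 0.7217) or Rb-87 (q = 0.2783); the cluster is the binomial expansion (p + q)^4.
P(M) = 0.7217^4 = 0.271286
P(M+2) = 4 × 0.7217^3 × 0.2783^1 = 0.418450
P(M+4) = 6 × 0.7217^2 × 0.2783^2 = 0.242042
P(M+6) = 4 × 0.7217^1 × 0.2783^3 = 0.062224
P(M+8) = 0.2783^4 = 0.005999
The M+2 peak is largest (0.418450); scaling to 100 gives 64.83 : 100.00 : 57.84 : 14.87 : 1.43.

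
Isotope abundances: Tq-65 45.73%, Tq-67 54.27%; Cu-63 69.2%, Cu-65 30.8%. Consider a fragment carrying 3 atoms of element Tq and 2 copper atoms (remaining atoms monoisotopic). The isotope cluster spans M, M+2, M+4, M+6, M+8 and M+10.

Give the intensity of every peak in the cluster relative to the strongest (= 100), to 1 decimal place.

13.2 : 58.6 : 100.0 : 80.8 : 30.6 : 4.4

Element Tq pattern (n=3): 0.09563208 : 0.34047363 : 0.4040565 : 0.15983779
Copper pattern (n=2): 0.478864 : 0.426272 : 0.094864
Convolve the two distributions (both contribute in 2-u steps):
  M: 0.09563208×0.478864 = 0.045795
  M+2: 0.09563208×0.426272 + 0.34047363×0.478864 = 0.203806
  M+4: 0.09563208×0.094864 + 0.34047363×0.426272 + 0.4040565×0.478864 = 0.347695
  M+6: 0.34047363×0.094864 + 0.4040565×0.426272 + 0.15983779×0.478864 = 0.281077
  M+8: 0.4040565×0.094864 + 0.15983779×0.426272 = 0.106465
  M+10: 0.15983779×0.094864 = 0.015163
Scale to base peak (0.347695) = 100: 13.2 : 58.6 : 100.0 : 80.8 : 30.6 : 4.4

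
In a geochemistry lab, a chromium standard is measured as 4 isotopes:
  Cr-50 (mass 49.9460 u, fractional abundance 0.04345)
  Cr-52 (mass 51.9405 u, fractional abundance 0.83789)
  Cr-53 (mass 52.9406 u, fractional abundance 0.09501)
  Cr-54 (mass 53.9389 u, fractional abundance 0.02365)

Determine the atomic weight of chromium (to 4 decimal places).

The abundance-weighted mean is 0.04345 × 49.9460 + 0.83789 × 51.9405 + 0.09501 × 52.9406 + 0.02365 × 53.9389
= 2.17015 + 43.52043 + 5.02989 + 1.27565 = 51.99612 u

51.9961 u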